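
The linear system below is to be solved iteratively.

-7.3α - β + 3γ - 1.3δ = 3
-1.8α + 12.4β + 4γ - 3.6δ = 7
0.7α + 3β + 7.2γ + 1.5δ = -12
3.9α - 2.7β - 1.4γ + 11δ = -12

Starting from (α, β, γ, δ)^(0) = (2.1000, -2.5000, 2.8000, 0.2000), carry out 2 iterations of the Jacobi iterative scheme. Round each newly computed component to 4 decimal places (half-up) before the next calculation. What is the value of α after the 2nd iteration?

Iteration 1:
  α = (3 - (-1)·-2.5000 - (3)·2.8000 - (-1.3)·0.2000) / (-7.3) = 1.0466
  β = (7 - (-1.8)·2.1000 - (4)·2.8000 - (-3.6)·0.2000) / (12.4) = 0.0242
  γ = (-12 - (0.7)·2.1000 - (3)·-2.5000 - (1.5)·0.2000) / (7.2) = -0.8708
  δ = (-12 - (3.9)·2.1000 - (-2.7)·-2.5000 - (-1.4)·2.8000) / (11) = -2.0927
Iteration 2:
  α = (3 - (-1)·0.0242 - (3)·-0.8708 - (-1.3)·-2.0927) / (-7.3) = -0.3995
  β = (7 - (-1.8)·1.0466 - (4)·-0.8708 - (-3.6)·-2.0927) / (12.4) = 0.3898
  γ = (-12 - (0.7)·1.0466 - (3)·0.0242 - (1.5)·-2.0927) / (7.2) = -1.3425
  δ = (-12 - (3.9)·1.0466 - (-2.7)·0.0242 - (-1.4)·-0.8708) / (11) = -1.5669

-0.3995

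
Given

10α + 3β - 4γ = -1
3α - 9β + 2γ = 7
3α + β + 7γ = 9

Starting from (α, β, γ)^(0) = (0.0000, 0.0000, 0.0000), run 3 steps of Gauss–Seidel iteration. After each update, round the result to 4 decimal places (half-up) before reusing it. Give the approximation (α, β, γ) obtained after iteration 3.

(0.3680, -0.4312, 1.1896)

Iteration 1:
  α = (-1 - (3)·0.0000 - (-4)·0.0000) / (10) = -0.1000
  β = (7 - (3)·-0.1000 - (2)·0.0000) / (-9) = -0.8111
  γ = (9 - (3)·-0.1000 - (1)·-0.8111) / (7) = 1.4444
Iteration 2:
  α = (-1 - (3)·-0.8111 - (-4)·1.4444) / (10) = 0.7211
  β = (7 - (3)·0.7211 - (2)·1.4444) / (-9) = -0.2164
  γ = (9 - (3)·0.7211 - (1)·-0.2164) / (7) = 1.0076
Iteration 3:
  α = (-1 - (3)·-0.2164 - (-4)·1.0076) / (10) = 0.3680
  β = (7 - (3)·0.3680 - (2)·1.0076) / (-9) = -0.4312
  γ = (9 - (3)·0.3680 - (1)·-0.4312) / (7) = 1.1896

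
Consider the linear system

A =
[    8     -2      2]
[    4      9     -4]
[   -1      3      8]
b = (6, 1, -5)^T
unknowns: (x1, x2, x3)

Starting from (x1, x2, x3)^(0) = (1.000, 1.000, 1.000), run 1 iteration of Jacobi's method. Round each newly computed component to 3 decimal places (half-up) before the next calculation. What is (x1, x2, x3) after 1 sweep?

Iteration 1:
  x1 = (6 - (-2)·1.000 - (2)·1.000) / (8) = 0.750
  x2 = (1 - (4)·1.000 - (-4)·1.000) / (9) = 0.111
  x3 = (-5 - (-1)·1.000 - (3)·1.000) / (8) = -0.875

(0.750, 0.111, -0.875)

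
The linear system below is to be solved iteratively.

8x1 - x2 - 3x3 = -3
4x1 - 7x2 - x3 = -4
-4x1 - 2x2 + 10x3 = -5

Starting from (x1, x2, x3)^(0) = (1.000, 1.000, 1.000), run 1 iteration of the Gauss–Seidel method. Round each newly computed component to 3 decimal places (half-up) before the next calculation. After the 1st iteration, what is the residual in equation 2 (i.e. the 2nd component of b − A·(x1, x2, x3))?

Iteration 1:
  x1 = (-3 - (-1)·1.000 - (-3)·1.000) / (8) = 0.125
  x2 = (-4 - (4)·0.125 - (-1)·1.000) / (-7) = 0.500
  x3 = (-5 - (-4)·0.125 - (-2)·0.500) / (10) = -0.350
Residual b − A·x = (-4.550, -1.350, 0.000)

-1.350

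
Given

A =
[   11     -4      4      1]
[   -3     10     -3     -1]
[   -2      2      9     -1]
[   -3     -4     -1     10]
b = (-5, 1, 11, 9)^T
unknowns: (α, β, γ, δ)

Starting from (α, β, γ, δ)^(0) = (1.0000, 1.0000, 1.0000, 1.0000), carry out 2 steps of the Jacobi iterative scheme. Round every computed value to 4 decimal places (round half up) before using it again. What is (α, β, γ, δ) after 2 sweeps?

(-0.8030, 0.5063, 1.1121, 1.1897)

Iteration 1:
  α = (-5 - (-4)·1.0000 - (4)·1.0000 - (1)·1.0000) / (11) = -0.5455
  β = (1 - (-3)·1.0000 - (-3)·1.0000 - (-1)·1.0000) / (10) = 0.8000
  γ = (11 - (-2)·1.0000 - (2)·1.0000 - (-1)·1.0000) / (9) = 1.3333
  δ = (9 - (-3)·1.0000 - (-4)·1.0000 - (-1)·1.0000) / (10) = 1.7000
Iteration 2:
  α = (-5 - (-4)·0.8000 - (4)·1.3333 - (1)·1.7000) / (11) = -0.8030
  β = (1 - (-3)·-0.5455 - (-3)·1.3333 - (-1)·1.7000) / (10) = 0.5063
  γ = (11 - (-2)·-0.5455 - (2)·0.8000 - (-1)·1.7000) / (9) = 1.1121
  δ = (9 - (-3)·-0.5455 - (-4)·0.8000 - (-1)·1.3333) / (10) = 1.1897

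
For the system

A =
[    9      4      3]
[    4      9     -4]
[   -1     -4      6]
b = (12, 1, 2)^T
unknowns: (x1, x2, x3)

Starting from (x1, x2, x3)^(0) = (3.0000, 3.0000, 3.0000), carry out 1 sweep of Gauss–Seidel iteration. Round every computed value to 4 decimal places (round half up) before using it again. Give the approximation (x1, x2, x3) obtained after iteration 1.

Iteration 1:
  x1 = (12 - (4)·3.0000 - (3)·3.0000) / (9) = -1.0000
  x2 = (1 - (4)·-1.0000 - (-4)·3.0000) / (9) = 1.8889
  x3 = (2 - (-1)·-1.0000 - (-4)·1.8889) / (6) = 1.4259

(-1.0000, 1.8889, 1.4259)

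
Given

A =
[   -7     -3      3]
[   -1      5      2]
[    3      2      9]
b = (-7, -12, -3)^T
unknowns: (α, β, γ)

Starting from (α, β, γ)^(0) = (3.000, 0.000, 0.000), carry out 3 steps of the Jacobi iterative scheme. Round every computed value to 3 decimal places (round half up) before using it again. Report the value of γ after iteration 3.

-0.363

Iteration 1:
  α = (-7 - (-3)·0.000 - (3)·0.000) / (-7) = 1.000
  β = (-12 - (-1)·3.000 - (2)·0.000) / (5) = -1.800
  γ = (-3 - (3)·3.000 - (2)·0.000) / (9) = -1.333
Iteration 2:
  α = (-7 - (-3)·-1.800 - (3)·-1.333) / (-7) = 1.200
  β = (-12 - (-1)·1.000 - (2)·-1.333) / (5) = -1.667
  γ = (-3 - (3)·1.000 - (2)·-1.800) / (9) = -0.267
Iteration 3:
  α = (-7 - (-3)·-1.667 - (3)·-0.267) / (-7) = 1.600
  β = (-12 - (-1)·1.200 - (2)·-0.267) / (5) = -2.053
  γ = (-3 - (3)·1.200 - (2)·-1.667) / (9) = -0.363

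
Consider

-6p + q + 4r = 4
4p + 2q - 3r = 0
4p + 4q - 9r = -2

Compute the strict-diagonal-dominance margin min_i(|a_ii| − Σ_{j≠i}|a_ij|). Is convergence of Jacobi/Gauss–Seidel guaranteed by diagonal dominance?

row 1: |-6| − (1+4) = 1
row 2: |2| − (4+3) = -5
row 3: |-9| − (4+4) = 1
minimum over rows = -5 → not strictly diagonally dominant

-5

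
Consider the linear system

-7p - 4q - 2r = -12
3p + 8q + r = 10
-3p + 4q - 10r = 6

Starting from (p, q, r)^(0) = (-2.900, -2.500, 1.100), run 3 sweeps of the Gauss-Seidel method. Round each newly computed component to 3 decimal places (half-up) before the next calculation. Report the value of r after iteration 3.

Iteration 1:
  p = (-12 - (-4)·-2.500 - (-2)·1.100) / (-7) = 2.829
  q = (10 - (3)·2.829 - (1)·1.100) / (8) = 0.052
  r = (6 - (-3)·2.829 - (4)·0.052) / (-10) = -1.428
Iteration 2:
  p = (-12 - (-4)·0.052 - (-2)·-1.428) / (-7) = 2.093
  q = (10 - (3)·2.093 - (1)·-1.428) / (8) = 0.644
  r = (6 - (-3)·2.093 - (4)·0.644) / (-10) = -0.970
Iteration 3:
  p = (-12 - (-4)·0.644 - (-2)·-0.970) / (-7) = 1.623
  q = (10 - (3)·1.623 - (1)·-0.970) / (8) = 0.763
  r = (6 - (-3)·1.623 - (4)·0.763) / (-10) = -0.782

-0.782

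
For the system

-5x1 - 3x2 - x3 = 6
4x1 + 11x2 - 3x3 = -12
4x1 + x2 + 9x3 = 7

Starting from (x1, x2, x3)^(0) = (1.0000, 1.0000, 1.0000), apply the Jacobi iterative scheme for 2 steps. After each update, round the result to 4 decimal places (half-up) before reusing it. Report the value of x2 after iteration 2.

-0.3030

Iteration 1:
  x1 = (6 - (-3)·1.0000 - (-1)·1.0000) / (-5) = -2.0000
  x2 = (-12 - (4)·1.0000 - (-3)·1.0000) / (11) = -1.1818
  x3 = (7 - (4)·1.0000 - (1)·1.0000) / (9) = 0.2222
Iteration 2:
  x1 = (6 - (-3)·-1.1818 - (-1)·0.2222) / (-5) = -0.5354
  x2 = (-12 - (4)·-2.0000 - (-3)·0.2222) / (11) = -0.3030
  x3 = (7 - (4)·-2.0000 - (1)·-1.1818) / (9) = 1.7980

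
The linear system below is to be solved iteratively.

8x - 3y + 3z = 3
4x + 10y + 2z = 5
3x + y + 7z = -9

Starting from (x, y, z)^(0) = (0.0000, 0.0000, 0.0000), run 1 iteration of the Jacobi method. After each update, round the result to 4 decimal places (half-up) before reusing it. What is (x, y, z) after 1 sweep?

Iteration 1:
  x = (3 - (-3)·0.0000 - (3)·0.0000) / (8) = 0.3750
  y = (5 - (4)·0.0000 - (2)·0.0000) / (10) = 0.5000
  z = (-9 - (3)·0.0000 - (1)·0.0000) / (7) = -1.2857

(0.3750, 0.5000, -1.2857)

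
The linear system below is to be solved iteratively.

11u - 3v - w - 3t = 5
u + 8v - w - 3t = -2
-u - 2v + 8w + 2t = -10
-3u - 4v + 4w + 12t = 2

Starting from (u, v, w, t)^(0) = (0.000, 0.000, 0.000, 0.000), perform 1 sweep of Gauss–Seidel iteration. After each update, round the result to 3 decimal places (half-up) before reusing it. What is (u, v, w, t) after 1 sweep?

(0.455, -0.307, -1.270, 0.601)

Iteration 1:
  u = (5 - (-3)·0.000 - (-1)·0.000 - (-3)·0.000) / (11) = 0.455
  v = (-2 - (1)·0.455 - (-1)·0.000 - (-3)·0.000) / (8) = -0.307
  w = (-10 - (-1)·0.455 - (-2)·-0.307 - (2)·0.000) / (8) = -1.270
  t = (2 - (-3)·0.455 - (-4)·-0.307 - (4)·-1.270) / (12) = 0.601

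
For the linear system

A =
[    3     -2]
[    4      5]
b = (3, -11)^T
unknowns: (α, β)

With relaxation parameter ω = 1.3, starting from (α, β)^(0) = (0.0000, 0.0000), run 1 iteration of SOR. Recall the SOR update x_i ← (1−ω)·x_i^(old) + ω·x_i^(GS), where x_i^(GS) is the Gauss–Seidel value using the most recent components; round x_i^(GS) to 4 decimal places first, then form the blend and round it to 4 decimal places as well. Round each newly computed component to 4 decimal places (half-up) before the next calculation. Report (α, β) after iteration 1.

Iteration 1:
  α: GS value = (3 - (-2)·0.0000) / (3) = 1.0000;  α ← (1−ω)·0.0000 + ω·1.0000 = 1.3000
  β: GS value = (-11 - (4)·1.3000) / (5) = -3.2400;  β ← (1−ω)·0.0000 + ω·-3.2400 = -4.2120

(1.3000, -4.2120)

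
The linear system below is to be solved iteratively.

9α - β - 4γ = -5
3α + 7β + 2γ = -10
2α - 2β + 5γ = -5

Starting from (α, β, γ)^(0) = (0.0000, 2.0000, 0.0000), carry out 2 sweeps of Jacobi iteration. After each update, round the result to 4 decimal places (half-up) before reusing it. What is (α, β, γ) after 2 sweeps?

(-0.8032, -1.2286, -1.4381)

Iteration 1:
  α = (-5 - (-1)·2.0000 - (-4)·0.0000) / (9) = -0.3333
  β = (-10 - (3)·0.0000 - (2)·0.0000) / (7) = -1.4286
  γ = (-5 - (2)·0.0000 - (-2)·2.0000) / (5) = -0.2000
Iteration 2:
  α = (-5 - (-1)·-1.4286 - (-4)·-0.2000) / (9) = -0.8032
  β = (-10 - (3)·-0.3333 - (2)·-0.2000) / (7) = -1.2286
  γ = (-5 - (2)·-0.3333 - (-2)·-1.4286) / (5) = -1.4381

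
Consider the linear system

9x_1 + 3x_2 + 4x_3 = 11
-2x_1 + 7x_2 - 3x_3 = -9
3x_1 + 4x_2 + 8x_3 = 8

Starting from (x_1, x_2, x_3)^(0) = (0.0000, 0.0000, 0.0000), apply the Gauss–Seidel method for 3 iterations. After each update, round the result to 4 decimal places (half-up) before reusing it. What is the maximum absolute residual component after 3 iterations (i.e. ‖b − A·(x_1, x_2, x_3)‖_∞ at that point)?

0.1974

Iteration 1:
  x_1 = (11 - (3)·0.0000 - (4)·0.0000) / (9) = 1.2222
  x_2 = (-9 - (-2)·1.2222 - (-3)·0.0000) / (7) = -0.9365
  x_3 = (8 - (3)·1.2222 - (4)·-0.9365) / (8) = 1.0099
Iteration 2:
  x_1 = (11 - (3)·-0.9365 - (4)·1.0099) / (9) = 1.0855
  x_2 = (-9 - (-2)·1.0855 - (-3)·1.0099) / (7) = -0.5428
  x_3 = (8 - (3)·1.0855 - (4)·-0.5428) / (8) = 0.8643
Iteration 3:
  x_1 = (11 - (3)·-0.5428 - (4)·0.8643) / (9) = 1.0190
  x_2 = (-9 - (-2)·1.0190 - (-3)·0.8643) / (7) = -0.6242
  x_3 = (8 - (3)·1.0190 - (4)·-0.6242) / (8) = 0.9300
Residual b − A·x = (-0.0184, 0.1974, -0.0002); ∞-norm = 0.1974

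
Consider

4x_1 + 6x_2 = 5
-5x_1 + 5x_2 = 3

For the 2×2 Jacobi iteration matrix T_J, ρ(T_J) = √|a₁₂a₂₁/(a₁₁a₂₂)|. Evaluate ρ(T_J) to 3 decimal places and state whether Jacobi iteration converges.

1.225

a₁₂a₂₁/(a₁₁a₂₂) = (6)·(-5) / ((4)·(5)) = -1.500000
ρ = √|-1.500000| = √1.500000 = 1.225
ρ > 1, so Jacobi diverges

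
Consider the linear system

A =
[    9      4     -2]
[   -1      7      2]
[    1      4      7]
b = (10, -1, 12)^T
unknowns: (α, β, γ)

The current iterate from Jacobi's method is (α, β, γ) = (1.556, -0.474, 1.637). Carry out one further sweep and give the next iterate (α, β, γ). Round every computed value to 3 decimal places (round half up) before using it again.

(1.686, -0.388, 1.763)

One sweep:
  α = (10 - (4)·-0.474 - (-2)·1.637) / (9) = 1.686
  β = (-1 - (-1)·1.556 - (2)·1.637) / (7) = -0.388
  γ = (12 - (1)·1.556 - (4)·-0.474) / (7) = 1.763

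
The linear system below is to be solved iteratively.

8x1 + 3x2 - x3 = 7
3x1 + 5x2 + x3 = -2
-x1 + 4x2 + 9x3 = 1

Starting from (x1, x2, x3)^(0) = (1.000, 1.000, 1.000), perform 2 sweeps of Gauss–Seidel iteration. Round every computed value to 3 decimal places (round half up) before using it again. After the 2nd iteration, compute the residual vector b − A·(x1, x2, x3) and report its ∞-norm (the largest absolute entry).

Iteration 1:
  x1 = (7 - (3)·1.000 - (-1)·1.000) / (8) = 0.625
  x2 = (-2 - (3)·0.625 - (1)·1.000) / (5) = -0.975
  x3 = (1 - (-1)·0.625 - (4)·-0.975) / (9) = 0.614
Iteration 2:
  x1 = (7 - (3)·-0.975 - (-1)·0.614) / (8) = 1.317
  x2 = (-2 - (3)·1.317 - (1)·0.614) / (5) = -1.313
  x3 = (1 - (-1)·1.317 - (4)·-1.313) / (9) = 0.841
Residual b − A·x = (1.244, -0.227, 0.000); ∞-norm = 1.244

1.244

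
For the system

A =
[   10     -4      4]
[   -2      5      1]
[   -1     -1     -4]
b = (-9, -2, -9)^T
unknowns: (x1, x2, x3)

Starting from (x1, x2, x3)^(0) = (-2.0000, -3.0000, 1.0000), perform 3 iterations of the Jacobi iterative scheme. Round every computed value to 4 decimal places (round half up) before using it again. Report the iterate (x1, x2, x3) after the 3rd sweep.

(-3.0300, -2.1890, 3.4900)

Iteration 1:
  x1 = (-9 - (-4)·-3.0000 - (4)·1.0000) / (10) = -2.5000
  x2 = (-2 - (-2)·-2.0000 - (1)·1.0000) / (5) = -1.4000
  x3 = (-9 - (-1)·-2.0000 - (-1)·-3.0000) / (-4) = 3.5000
Iteration 2:
  x1 = (-9 - (-4)·-1.4000 - (4)·3.5000) / (10) = -2.8600
  x2 = (-2 - (-2)·-2.5000 - (1)·3.5000) / (5) = -2.1000
  x3 = (-9 - (-1)·-2.5000 - (-1)·-1.4000) / (-4) = 3.2250
Iteration 3:
  x1 = (-9 - (-4)·-2.1000 - (4)·3.2250) / (10) = -3.0300
  x2 = (-2 - (-2)·-2.8600 - (1)·3.2250) / (5) = -2.1890
  x3 = (-9 - (-1)·-2.8600 - (-1)·-2.1000) / (-4) = 3.4900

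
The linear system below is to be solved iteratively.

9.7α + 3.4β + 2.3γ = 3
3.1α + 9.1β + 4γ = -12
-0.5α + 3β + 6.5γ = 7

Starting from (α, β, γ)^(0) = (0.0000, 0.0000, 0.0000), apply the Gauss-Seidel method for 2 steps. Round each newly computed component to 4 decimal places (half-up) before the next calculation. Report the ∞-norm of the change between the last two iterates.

0.8008

Iteration 1:
  α = (3 - (3.4)·0.0000 - (2.3)·0.0000) / (9.7) = 0.3093
  β = (-12 - (3.1)·0.3093 - (4)·0.0000) / (9.1) = -1.4240
  γ = (7 - (-0.5)·0.3093 - (3)·-1.4240) / (6.5) = 1.7579
Iteration 2:
  α = (3 - (3.4)·-1.4240 - (2.3)·1.7579) / (9.7) = 0.3916
  β = (-12 - (3.1)·0.3916 - (4)·1.7579) / (9.1) = -2.2248
  γ = (7 - (-0.5)·0.3916 - (3)·-2.2248) / (6.5) = 2.1339
Change: (0.0823, -0.8008, 0.3760) → max |·| = 0.8008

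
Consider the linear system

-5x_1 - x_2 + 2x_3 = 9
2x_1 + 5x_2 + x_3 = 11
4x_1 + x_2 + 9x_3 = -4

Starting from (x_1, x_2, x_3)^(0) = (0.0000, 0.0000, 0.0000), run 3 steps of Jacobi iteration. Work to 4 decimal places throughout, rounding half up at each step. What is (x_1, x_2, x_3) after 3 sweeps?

(-2.3573, 3.1449, 0.2958)

Iteration 1:
  x_1 = (9 - (-1)·0.0000 - (2)·0.0000) / (-5) = -1.8000
  x_2 = (11 - (2)·0.0000 - (1)·0.0000) / (5) = 2.2000
  x_3 = (-4 - (4)·0.0000 - (1)·0.0000) / (9) = -0.4444
Iteration 2:
  x_1 = (9 - (-1)·2.2000 - (2)·-0.4444) / (-5) = -2.4178
  x_2 = (11 - (2)·-1.8000 - (1)·-0.4444) / (5) = 3.0089
  x_3 = (-4 - (4)·-1.8000 - (1)·2.2000) / (9) = 0.1111
Iteration 3:
  x_1 = (9 - (-1)·3.0089 - (2)·0.1111) / (-5) = -2.3573
  x_2 = (11 - (2)·-2.4178 - (1)·0.1111) / (5) = 3.1449
  x_3 = (-4 - (4)·-2.4178 - (1)·3.0089) / (9) = 0.2958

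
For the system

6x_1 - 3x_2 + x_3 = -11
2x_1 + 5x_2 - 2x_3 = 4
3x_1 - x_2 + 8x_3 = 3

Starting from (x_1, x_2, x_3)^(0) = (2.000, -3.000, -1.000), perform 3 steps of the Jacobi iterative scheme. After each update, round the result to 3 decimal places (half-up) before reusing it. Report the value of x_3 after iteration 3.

Iteration 1:
  x_1 = (-11 - (-3)·-3.000 - (1)·-1.000) / (6) = -3.167
  x_2 = (4 - (2)·2.000 - (-2)·-1.000) / (5) = -0.400
  x_3 = (3 - (3)·2.000 - (-1)·-3.000) / (8) = -0.750
Iteration 2:
  x_1 = (-11 - (-3)·-0.400 - (1)·-0.750) / (6) = -1.908
  x_2 = (4 - (2)·-3.167 - (-2)·-0.750) / (5) = 1.767
  x_3 = (3 - (3)·-3.167 - (-1)·-0.400) / (8) = 1.513
Iteration 3:
  x_1 = (-11 - (-3)·1.767 - (1)·1.513) / (6) = -1.202
  x_2 = (4 - (2)·-1.908 - (-2)·1.513) / (5) = 2.168
  x_3 = (3 - (3)·-1.908 - (-1)·1.767) / (8) = 1.311

1.311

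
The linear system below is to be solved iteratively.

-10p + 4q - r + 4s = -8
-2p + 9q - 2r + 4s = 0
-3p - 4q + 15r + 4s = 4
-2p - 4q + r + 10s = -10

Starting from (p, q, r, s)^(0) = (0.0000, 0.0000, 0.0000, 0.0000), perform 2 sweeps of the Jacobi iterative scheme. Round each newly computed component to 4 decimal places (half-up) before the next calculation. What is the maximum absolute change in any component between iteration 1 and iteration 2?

0.6815

Iteration 1:
  p = (-8 - (4)·0.0000 - (-1)·0.0000 - (4)·0.0000) / (-10) = 0.8000
  q = (0 - (-2)·0.0000 - (-2)·0.0000 - (4)·0.0000) / (9) = 0.0000
  r = (4 - (-3)·0.0000 - (-4)·0.0000 - (4)·0.0000) / (15) = 0.2667
  s = (-10 - (-2)·0.0000 - (-4)·0.0000 - (1)·0.0000) / (10) = -1.0000
Iteration 2:
  p = (-8 - (4)·0.0000 - (-1)·0.2667 - (4)·-1.0000) / (-10) = 0.3733
  q = (0 - (-2)·0.8000 - (-2)·0.2667 - (4)·-1.0000) / (9) = 0.6815
  r = (4 - (-3)·0.8000 - (-4)·0.0000 - (4)·-1.0000) / (15) = 0.6933
  s = (-10 - (-2)·0.8000 - (-4)·0.0000 - (1)·0.2667) / (10) = -0.8667
Change: (-0.4267, 0.6815, 0.4266, 0.1333) → max |·| = 0.6815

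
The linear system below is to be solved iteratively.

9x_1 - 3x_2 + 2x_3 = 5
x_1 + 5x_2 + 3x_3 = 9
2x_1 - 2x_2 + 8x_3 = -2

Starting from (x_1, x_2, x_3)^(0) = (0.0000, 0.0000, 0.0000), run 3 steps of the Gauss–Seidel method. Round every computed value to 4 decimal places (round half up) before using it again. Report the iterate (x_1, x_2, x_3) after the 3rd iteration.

(1.1056, 1.6619, -0.1109)

Iteration 1:
  x_1 = (5 - (-3)·0.0000 - (2)·0.0000) / (9) = 0.5556
  x_2 = (9 - (1)·0.5556 - (3)·0.0000) / (5) = 1.6889
  x_3 = (-2 - (2)·0.5556 - (-2)·1.6889) / (8) = 0.0333
Iteration 2:
  x_1 = (5 - (-3)·1.6889 - (2)·0.0333) / (9) = 1.1111
  x_2 = (9 - (1)·1.1111 - (3)·0.0333) / (5) = 1.5578
  x_3 = (-2 - (2)·1.1111 - (-2)·1.5578) / (8) = -0.1383
Iteration 3:
  x_1 = (5 - (-3)·1.5578 - (2)·-0.1383) / (9) = 1.1056
  x_2 = (9 - (1)·1.1056 - (3)·-0.1383) / (5) = 1.6619
  x_3 = (-2 - (2)·1.1056 - (-2)·1.6619) / (8) = -0.1109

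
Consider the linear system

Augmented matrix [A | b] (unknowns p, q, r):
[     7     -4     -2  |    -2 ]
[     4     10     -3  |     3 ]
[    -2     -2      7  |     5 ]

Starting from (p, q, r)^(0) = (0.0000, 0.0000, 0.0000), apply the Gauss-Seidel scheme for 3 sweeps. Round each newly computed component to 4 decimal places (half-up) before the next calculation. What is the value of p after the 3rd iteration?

0.2317

Iteration 1:
  p = (-2 - (-4)·0.0000 - (-2)·0.0000) / (7) = -0.2857
  q = (3 - (4)·-0.2857 - (-3)·0.0000) / (10) = 0.4143
  r = (5 - (-2)·-0.2857 - (-2)·0.4143) / (7) = 0.7510
Iteration 2:
  p = (-2 - (-4)·0.4143 - (-2)·0.7510) / (7) = 0.1656
  q = (3 - (4)·0.1656 - (-3)·0.7510) / (10) = 0.4591
  r = (5 - (-2)·0.1656 - (-2)·0.4591) / (7) = 0.8928
Iteration 3:
  p = (-2 - (-4)·0.4591 - (-2)·0.8928) / (7) = 0.2317
  q = (3 - (4)·0.2317 - (-3)·0.8928) / (10) = 0.4752
  r = (5 - (-2)·0.2317 - (-2)·0.4752) / (7) = 0.9163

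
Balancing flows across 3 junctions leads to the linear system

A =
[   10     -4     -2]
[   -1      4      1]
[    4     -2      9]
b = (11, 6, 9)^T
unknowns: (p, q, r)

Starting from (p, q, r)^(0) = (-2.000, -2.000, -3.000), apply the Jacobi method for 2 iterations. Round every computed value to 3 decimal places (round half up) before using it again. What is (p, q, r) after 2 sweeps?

Iteration 1:
  p = (11 - (-4)·-2.000 - (-2)·-3.000) / (10) = -0.300
  q = (6 - (-1)·-2.000 - (1)·-3.000) / (4) = 1.750
  r = (9 - (4)·-2.000 - (-2)·-2.000) / (9) = 1.444
Iteration 2:
  p = (11 - (-4)·1.750 - (-2)·1.444) / (10) = 2.089
  q = (6 - (-1)·-0.300 - (1)·1.444) / (4) = 1.064
  r = (9 - (4)·-0.300 - (-2)·1.750) / (9) = 1.522

(2.089, 1.064, 1.522)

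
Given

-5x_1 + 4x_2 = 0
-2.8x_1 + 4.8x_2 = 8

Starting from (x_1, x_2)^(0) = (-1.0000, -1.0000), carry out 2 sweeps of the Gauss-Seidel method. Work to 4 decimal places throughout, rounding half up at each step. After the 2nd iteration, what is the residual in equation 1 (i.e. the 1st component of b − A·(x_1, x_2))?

-4.1068

Iteration 1:
  x_1 = (0 - (4)·-1.0000) / (-5) = -0.8000
  x_2 = (8 - (-2.8)·-0.8000) / (4.8) = 1.2000
Iteration 2:
  x_1 = (0 - (4)·1.2000) / (-5) = 0.9600
  x_2 = (8 - (-2.8)·0.9600) / (4.8) = 2.2267
Residual b − A·x = (-4.1068, -0.0002)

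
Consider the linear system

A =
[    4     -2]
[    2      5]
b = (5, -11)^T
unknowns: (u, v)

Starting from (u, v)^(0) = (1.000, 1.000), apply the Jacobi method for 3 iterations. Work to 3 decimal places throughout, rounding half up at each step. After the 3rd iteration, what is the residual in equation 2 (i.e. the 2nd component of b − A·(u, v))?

Iteration 1:
  u = (5 - (-2)·1.000) / (4) = 1.750
  v = (-11 - (2)·1.000) / (5) = -2.600
Iteration 2:
  u = (5 - (-2)·-2.600) / (4) = -0.050
  v = (-11 - (2)·1.750) / (5) = -2.900
Iteration 3:
  u = (5 - (-2)·-2.900) / (4) = -0.200
  v = (-11 - (2)·-0.050) / (5) = -2.180
Residual b − A·x = (1.440, 0.300)

0.300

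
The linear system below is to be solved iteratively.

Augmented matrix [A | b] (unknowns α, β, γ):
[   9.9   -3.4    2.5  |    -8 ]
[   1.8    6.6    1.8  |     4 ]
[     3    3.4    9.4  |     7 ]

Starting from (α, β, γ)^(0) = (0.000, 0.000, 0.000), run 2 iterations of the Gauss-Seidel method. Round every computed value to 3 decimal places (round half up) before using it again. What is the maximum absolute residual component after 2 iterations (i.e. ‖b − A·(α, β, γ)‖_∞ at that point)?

Iteration 1:
  α = (-8 - (-3.4)·0.000 - (2.5)·0.000) / (9.9) = -0.808
  β = (4 - (1.8)·-0.808 - (1.8)·0.000) / (6.6) = 0.826
  γ = (7 - (3)·-0.808 - (3.4)·0.826) / (9.4) = 0.704
Iteration 2:
  α = (-8 - (-3.4)·0.826 - (2.5)·0.704) / (9.9) = -0.702
  β = (4 - (1.8)·-0.702 - (1.8)·0.704) / (6.6) = 0.606
  γ = (7 - (3)·-0.702 - (3.4)·0.606) / (9.4) = 0.750
Residual b − A·x = (-0.865, -0.086, -0.004); ∞-norm = 0.865

0.865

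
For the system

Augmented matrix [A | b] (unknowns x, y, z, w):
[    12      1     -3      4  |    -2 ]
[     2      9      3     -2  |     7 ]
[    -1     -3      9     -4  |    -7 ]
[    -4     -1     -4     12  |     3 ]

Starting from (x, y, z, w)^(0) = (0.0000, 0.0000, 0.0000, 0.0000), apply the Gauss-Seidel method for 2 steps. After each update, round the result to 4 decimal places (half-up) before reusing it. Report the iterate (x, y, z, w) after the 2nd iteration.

Iteration 1:
  x = (-2 - (1)·0.0000 - (-3)·0.0000 - (4)·0.0000) / (12) = -0.1667
  y = (7 - (2)·-0.1667 - (3)·0.0000 - (-2)·0.0000) / (9) = 0.8148
  z = (-7 - (-1)·-0.1667 - (-3)·0.8148 - (-4)·0.0000) / (9) = -0.5247
  w = (3 - (-4)·-0.1667 - (-1)·0.8148 - (-4)·-0.5247) / (12) = 0.0874
Iteration 2:
  x = (-2 - (1)·0.8148 - (-3)·-0.5247 - (4)·0.0874) / (12) = -0.3949
  y = (7 - (2)·-0.3949 - (3)·-0.5247 - (-2)·0.0874) / (9) = 1.0599
  z = (-7 - (-1)·-0.3949 - (-3)·1.0599 - (-4)·0.0874) / (9) = -0.4295
  w = (3 - (-4)·-0.3949 - (-1)·1.0599 - (-4)·-0.4295) / (12) = 0.0635

(-0.3949, 1.0599, -0.4295, 0.0635)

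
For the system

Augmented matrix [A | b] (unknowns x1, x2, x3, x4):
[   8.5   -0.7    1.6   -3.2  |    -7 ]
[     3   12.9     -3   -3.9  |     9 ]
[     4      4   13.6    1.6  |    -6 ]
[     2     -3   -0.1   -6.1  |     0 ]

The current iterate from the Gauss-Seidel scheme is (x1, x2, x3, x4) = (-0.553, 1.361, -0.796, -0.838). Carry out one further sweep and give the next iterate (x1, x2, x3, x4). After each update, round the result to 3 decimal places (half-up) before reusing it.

One sweep:
  x1 = (-7 - (-0.7)·1.361 - (1.6)·-0.796 - (-3.2)·-0.838) / (8.5) = -0.877
  x2 = (9 - (3)·-0.877 - (-3)·-0.796 - (-3.9)·-0.838) / (12.9) = 0.463
  x3 = (-6 - (4)·-0.877 - (4)·0.463 - (1.6)·-0.838) / (13.6) = -0.221
  x4 = (0 - (2)·-0.877 - (-3)·0.463 - (-0.1)·-0.221) / (-6.1) = -0.512

(-0.877, 0.463, -0.221, -0.512)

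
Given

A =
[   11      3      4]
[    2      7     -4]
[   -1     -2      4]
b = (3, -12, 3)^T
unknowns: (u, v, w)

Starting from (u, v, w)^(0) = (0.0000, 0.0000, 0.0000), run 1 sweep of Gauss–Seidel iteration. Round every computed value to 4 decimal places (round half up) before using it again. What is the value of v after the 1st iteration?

Iteration 1:
  u = (3 - (3)·0.0000 - (4)·0.0000) / (11) = 0.2727
  v = (-12 - (2)·0.2727 - (-4)·0.0000) / (7) = -1.7922
  w = (3 - (-1)·0.2727 - (-2)·-1.7922) / (4) = -0.0779

-1.7922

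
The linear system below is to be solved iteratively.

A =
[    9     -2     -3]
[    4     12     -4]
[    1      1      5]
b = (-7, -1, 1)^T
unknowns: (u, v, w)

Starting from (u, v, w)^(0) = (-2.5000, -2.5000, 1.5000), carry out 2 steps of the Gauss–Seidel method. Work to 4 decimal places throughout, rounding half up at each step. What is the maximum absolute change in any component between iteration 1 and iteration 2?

Iteration 1:
  u = (-7 - (-2)·-2.5000 - (-3)·1.5000) / (9) = -0.8333
  v = (-1 - (4)·-0.8333 - (-4)·1.5000) / (12) = 0.6944
  w = (1 - (1)·-0.8333 - (1)·0.6944) / (5) = 0.2278
Iteration 2:
  u = (-7 - (-2)·0.6944 - (-3)·0.2278) / (9) = -0.5475
  v = (-1 - (4)·-0.5475 - (-4)·0.2278) / (12) = 0.1751
  w = (1 - (1)·-0.5475 - (1)·0.1751) / (5) = 0.2745
Change: (0.2858, -0.5193, 0.0467) → max |·| = 0.5193

0.5193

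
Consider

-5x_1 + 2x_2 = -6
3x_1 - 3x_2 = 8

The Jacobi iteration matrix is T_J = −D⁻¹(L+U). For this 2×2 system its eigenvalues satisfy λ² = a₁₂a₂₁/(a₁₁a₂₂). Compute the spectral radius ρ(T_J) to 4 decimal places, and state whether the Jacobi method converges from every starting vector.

0.6325

a₁₂a₂₁/(a₁₁a₂₂) = (2)·(3) / ((-5)·(-3)) = 0.400000
ρ = √|0.400000| = √0.400000 = 0.6325
ρ < 1, so Jacobi converges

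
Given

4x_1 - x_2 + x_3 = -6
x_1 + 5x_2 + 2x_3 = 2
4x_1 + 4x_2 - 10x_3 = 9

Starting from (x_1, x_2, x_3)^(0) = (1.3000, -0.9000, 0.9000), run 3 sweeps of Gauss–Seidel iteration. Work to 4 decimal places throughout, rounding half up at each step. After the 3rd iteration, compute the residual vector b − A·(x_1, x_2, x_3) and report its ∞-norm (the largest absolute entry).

Iteration 1:
  x_1 = (-6 - (-1)·-0.9000 - (1)·0.9000) / (4) = -1.9500
  x_2 = (2 - (1)·-1.9500 - (2)·0.9000) / (5) = 0.4300
  x_3 = (9 - (4)·-1.9500 - (4)·0.4300) / (-10) = -1.5080
Iteration 2:
  x_1 = (-6 - (-1)·0.4300 - (1)·-1.5080) / (4) = -1.0155
  x_2 = (2 - (1)·-1.0155 - (2)·-1.5080) / (5) = 1.2063
  x_3 = (9 - (4)·-1.0155 - (4)·1.2063) / (-10) = -0.8237
Iteration 3:
  x_1 = (-6 - (-1)·1.2063 - (1)·-0.8237) / (4) = -0.9925
  x_2 = (2 - (1)·-0.9925 - (2)·-0.8237) / (5) = 0.9280
  x_3 = (9 - (4)·-0.9925 - (4)·0.9280) / (-10) = -0.9258
Residual b − A·x = (-0.1762, 0.2041, 0.0000); ∞-norm = 0.2041

0.2041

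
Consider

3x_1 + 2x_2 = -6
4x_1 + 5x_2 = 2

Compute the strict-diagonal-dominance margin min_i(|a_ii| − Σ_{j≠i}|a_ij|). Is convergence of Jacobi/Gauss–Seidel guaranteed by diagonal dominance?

1

row 1: |3| − (2) = 1
row 2: |5| − (4) = 1
minimum over rows = 1 → strictly diagonally dominant (convergence guaranteed)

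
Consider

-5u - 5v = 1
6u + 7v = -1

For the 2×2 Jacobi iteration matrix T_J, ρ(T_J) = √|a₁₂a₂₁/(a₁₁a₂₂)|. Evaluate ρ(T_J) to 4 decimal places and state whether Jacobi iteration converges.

0.9258

a₁₂a₂₁/(a₁₁a₂₂) = (-5)·(6) / ((-5)·(7)) = 0.857143
ρ = √|0.857143| = √0.857143 = 0.9258
ρ < 1, so Jacobi converges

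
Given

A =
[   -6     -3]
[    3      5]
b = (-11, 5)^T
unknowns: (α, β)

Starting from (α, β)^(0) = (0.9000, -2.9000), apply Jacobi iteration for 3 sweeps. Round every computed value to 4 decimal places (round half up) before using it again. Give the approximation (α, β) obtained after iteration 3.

(2.3183, 0.0380)

Iteration 1:
  α = (-11 - (-3)·-2.9000) / (-6) = 3.2833
  β = (5 - (3)·0.9000) / (5) = 0.4600
Iteration 2:
  α = (-11 - (-3)·0.4600) / (-6) = 1.6033
  β = (5 - (3)·3.2833) / (5) = -0.9700
Iteration 3:
  α = (-11 - (-3)·-0.9700) / (-6) = 2.3183
  β = (5 - (3)·1.6033) / (5) = 0.0380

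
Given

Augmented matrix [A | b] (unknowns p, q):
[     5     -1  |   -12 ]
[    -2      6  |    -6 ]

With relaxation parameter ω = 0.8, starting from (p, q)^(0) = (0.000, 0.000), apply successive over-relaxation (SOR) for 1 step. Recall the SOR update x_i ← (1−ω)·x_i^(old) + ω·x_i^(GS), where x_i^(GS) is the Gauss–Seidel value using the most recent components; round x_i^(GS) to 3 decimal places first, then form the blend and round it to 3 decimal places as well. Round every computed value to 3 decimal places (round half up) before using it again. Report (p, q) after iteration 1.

(-1.920, -1.312)

Iteration 1:
  p: GS value = (-12 - (-1)·0.000) / (5) = -2.400;  p ← (1−ω)·0.000 + ω·-2.400 = -1.920
  q: GS value = (-6 - (-2)·-1.920) / (6) = -1.640;  q ← (1−ω)·0.000 + ω·-1.640 = -1.312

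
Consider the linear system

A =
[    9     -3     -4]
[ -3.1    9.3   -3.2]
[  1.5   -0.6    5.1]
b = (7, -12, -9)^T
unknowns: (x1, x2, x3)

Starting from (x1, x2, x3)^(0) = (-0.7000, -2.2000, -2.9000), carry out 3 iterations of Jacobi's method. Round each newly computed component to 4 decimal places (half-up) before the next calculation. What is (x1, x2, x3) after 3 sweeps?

(-0.7526, -2.1639, -1.7829)

Iteration 1:
  x1 = (7 - (-3)·-2.2000 - (-4)·-2.9000) / (9) = -1.2444
  x2 = (-12 - (-3.1)·-0.7000 - (-3.2)·-2.9000) / (9.3) = -2.5215
  x3 = (-9 - (1.5)·-0.7000 - (-0.6)·-2.2000) / (5.1) = -1.8176
Iteration 2:
  x1 = (7 - (-3)·-2.5215 - (-4)·-1.8176) / (9) = -0.8705
  x2 = (-12 - (-3.1)·-1.2444 - (-3.2)·-1.8176) / (9.3) = -2.3305
  x3 = (-9 - (1.5)·-1.2444 - (-0.6)·-2.5215) / (5.1) = -1.6954
Iteration 3:
  x1 = (7 - (-3)·-2.3305 - (-4)·-1.6954) / (9) = -0.7526
  x2 = (-12 - (-3.1)·-0.8705 - (-3.2)·-1.6954) / (9.3) = -2.1639
  x3 = (-9 - (1.5)·-0.8705 - (-0.6)·-2.3305) / (5.1) = -1.7829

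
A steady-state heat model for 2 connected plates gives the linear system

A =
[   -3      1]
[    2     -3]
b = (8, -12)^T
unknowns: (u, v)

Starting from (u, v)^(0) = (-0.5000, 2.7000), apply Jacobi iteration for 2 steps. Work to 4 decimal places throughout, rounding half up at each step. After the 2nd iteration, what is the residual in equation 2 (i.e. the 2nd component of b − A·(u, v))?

-0.6446

Iteration 1:
  u = (8 - (1)·2.7000) / (-3) = -1.7667
  v = (-12 - (2)·-0.5000) / (-3) = 3.6667
Iteration 2:
  u = (8 - (1)·3.6667) / (-3) = -1.4444
  v = (-12 - (2)·-1.7667) / (-3) = 2.8222
Residual b − A·x = (0.8446, -0.6446)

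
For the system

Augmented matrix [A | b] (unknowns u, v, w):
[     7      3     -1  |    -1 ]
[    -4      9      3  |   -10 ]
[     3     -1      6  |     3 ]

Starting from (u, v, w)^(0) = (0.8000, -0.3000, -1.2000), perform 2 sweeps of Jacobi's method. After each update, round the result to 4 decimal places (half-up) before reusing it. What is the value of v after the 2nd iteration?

Iteration 1:
  u = (-1 - (3)·-0.3000 - (-1)·-1.2000) / (7) = -0.1857
  v = (-10 - (-4)·0.8000 - (3)·-1.2000) / (9) = -0.3556
  w = (3 - (3)·0.8000 - (-1)·-0.3000) / (6) = 0.0500
Iteration 2:
  u = (-1 - (3)·-0.3556 - (-1)·0.0500) / (7) = 0.0167
  v = (-10 - (-4)·-0.1857 - (3)·0.0500) / (9) = -1.2103
  w = (3 - (3)·-0.1857 - (-1)·-0.3556) / (6) = 0.5336

-1.2103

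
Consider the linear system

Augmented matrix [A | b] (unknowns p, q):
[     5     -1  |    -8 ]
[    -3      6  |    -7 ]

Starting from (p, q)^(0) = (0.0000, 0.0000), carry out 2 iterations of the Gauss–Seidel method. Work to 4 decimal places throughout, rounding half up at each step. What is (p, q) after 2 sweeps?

Iteration 1:
  p = (-8 - (-1)·0.0000) / (5) = -1.6000
  q = (-7 - (-3)·-1.6000) / (6) = -1.9667
Iteration 2:
  p = (-8 - (-1)·-1.9667) / (5) = -1.9933
  q = (-7 - (-3)·-1.9933) / (6) = -2.1633

(-1.9933, -2.1633)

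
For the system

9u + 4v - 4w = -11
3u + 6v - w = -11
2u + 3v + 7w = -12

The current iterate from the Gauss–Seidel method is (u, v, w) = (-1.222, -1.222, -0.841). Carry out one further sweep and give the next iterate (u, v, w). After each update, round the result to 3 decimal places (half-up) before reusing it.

(-1.053, -1.447, -0.793)

One sweep:
  u = (-11 - (4)·-1.222 - (-4)·-0.841) / (9) = -1.053
  v = (-11 - (3)·-1.053 - (-1)·-0.841) / (6) = -1.447
  w = (-12 - (2)·-1.053 - (3)·-1.447) / (7) = -0.793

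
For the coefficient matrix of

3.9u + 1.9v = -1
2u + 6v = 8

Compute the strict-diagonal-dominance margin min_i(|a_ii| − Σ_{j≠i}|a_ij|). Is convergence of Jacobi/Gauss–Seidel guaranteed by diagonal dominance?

2

row 1: |3.9| − (1.9) = 2
row 2: |6| − (2) = 4
minimum over rows = 2 → strictly diagonally dominant (convergence guaranteed)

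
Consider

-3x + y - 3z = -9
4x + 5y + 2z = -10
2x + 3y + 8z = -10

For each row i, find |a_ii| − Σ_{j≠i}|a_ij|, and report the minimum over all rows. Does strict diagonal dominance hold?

-1

row 1: |-3| − (1+3) = -1
row 2: |5| − (4+2) = -1
row 3: |8| − (2+3) = 3
minimum over rows = -1 → not strictly diagonally dominant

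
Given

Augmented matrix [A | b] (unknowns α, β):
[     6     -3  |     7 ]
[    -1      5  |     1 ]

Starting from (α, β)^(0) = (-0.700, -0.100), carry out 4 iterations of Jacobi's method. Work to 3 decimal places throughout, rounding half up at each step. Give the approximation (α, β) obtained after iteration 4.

Iteration 1:
  α = (7 - (-3)·-0.100) / (6) = 1.117
  β = (1 - (-1)·-0.700) / (5) = 0.060
Iteration 2:
  α = (7 - (-3)·0.060) / (6) = 1.197
  β = (1 - (-1)·1.117) / (5) = 0.423
Iteration 3:
  α = (7 - (-3)·0.423) / (6) = 1.378
  β = (1 - (-1)·1.197) / (5) = 0.439
Iteration 4:
  α = (7 - (-3)·0.439) / (6) = 1.386
  β = (1 - (-1)·1.378) / (5) = 0.476

(1.386, 0.476)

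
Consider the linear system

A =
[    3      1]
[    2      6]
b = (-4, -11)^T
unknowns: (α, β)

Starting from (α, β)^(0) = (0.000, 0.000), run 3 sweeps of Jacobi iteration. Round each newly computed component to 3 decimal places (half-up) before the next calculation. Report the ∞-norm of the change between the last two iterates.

Iteration 1:
  α = (-4 - (1)·0.000) / (3) = -1.333
  β = (-11 - (2)·0.000) / (6) = -1.833
Iteration 2:
  α = (-4 - (1)·-1.833) / (3) = -0.722
  β = (-11 - (2)·-1.333) / (6) = -1.389
Iteration 3:
  α = (-4 - (1)·-1.389) / (3) = -0.870
  β = (-11 - (2)·-0.722) / (6) = -1.593
Change: (-0.148, -0.204) → max |·| = 0.204

0.204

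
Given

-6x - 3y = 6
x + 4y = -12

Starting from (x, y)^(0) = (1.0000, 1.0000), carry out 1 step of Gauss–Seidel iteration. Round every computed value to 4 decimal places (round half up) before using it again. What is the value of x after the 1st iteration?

-1.5000

Iteration 1:
  x = (6 - (-3)·1.0000) / (-6) = -1.5000
  y = (-12 - (1)·-1.5000) / (4) = -2.6250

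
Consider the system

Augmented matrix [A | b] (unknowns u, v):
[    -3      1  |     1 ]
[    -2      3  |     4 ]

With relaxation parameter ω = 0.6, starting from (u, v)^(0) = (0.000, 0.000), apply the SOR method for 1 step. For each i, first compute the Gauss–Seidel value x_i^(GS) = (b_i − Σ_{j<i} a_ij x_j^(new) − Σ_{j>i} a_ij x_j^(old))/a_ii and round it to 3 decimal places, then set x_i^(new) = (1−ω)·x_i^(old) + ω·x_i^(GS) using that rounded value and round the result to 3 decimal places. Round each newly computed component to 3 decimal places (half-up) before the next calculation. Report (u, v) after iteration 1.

(-0.200, 0.720)

Iteration 1:
  u: GS value = (1 - (1)·0.000) / (-3) = -0.333;  u ← (1−ω)·0.000 + ω·-0.333 = -0.200
  v: GS value = (4 - (-2)·-0.200) / (3) = 1.200;  v ← (1−ω)·0.000 + ω·1.200 = 0.720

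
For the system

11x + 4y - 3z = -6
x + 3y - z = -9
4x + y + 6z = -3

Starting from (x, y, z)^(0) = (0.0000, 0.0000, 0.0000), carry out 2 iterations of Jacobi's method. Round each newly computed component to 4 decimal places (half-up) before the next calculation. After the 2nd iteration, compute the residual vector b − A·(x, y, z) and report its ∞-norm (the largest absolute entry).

Iteration 1:
  x = (-6 - (4)·0.0000 - (-3)·0.0000) / (11) = -0.5455
  y = (-9 - (1)·0.0000 - (-1)·0.0000) / (3) = -3.0000
  z = (-3 - (4)·0.0000 - (1)·0.0000) / (6) = -0.5000
Iteration 2:
  x = (-6 - (4)·-3.0000 - (-3)·-0.5000) / (11) = 0.4091
  y = (-9 - (1)·-0.5455 - (-1)·-0.5000) / (3) = -2.9848
  z = (-3 - (4)·-0.5455 - (1)·-3.0000) / (6) = 0.3637
Residual b − A·x = (2.5302, -0.0910, -3.8338); ∞-norm = 3.8338

3.8338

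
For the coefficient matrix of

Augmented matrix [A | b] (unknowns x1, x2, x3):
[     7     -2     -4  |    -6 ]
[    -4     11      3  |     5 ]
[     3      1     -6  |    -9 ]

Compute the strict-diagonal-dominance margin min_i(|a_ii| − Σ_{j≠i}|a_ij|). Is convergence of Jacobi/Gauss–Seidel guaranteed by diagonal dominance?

row 1: |7| − (2+4) = 1
row 2: |11| − (4+3) = 4
row 3: |-6| − (3+1) = 2
minimum over rows = 1 → strictly diagonally dominant (convergence guaranteed)

1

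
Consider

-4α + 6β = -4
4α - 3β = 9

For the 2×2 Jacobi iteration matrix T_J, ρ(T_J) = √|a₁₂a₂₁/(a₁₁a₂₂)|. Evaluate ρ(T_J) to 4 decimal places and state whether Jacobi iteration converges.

1.4142

a₁₂a₂₁/(a₁₁a₂₂) = (6)·(4) / ((-4)·(-3)) = 2.000000
ρ = √|2.000000| = √2.000000 = 1.4142
ρ > 1, so Jacobi diverges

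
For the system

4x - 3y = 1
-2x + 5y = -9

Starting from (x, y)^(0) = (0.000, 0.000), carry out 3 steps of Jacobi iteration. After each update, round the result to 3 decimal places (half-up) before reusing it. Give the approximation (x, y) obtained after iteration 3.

(-1.025, -2.240)

Iteration 1:
  x = (1 - (-3)·0.000) / (4) = 0.250
  y = (-9 - (-2)·0.000) / (5) = -1.800
Iteration 2:
  x = (1 - (-3)·-1.800) / (4) = -1.100
  y = (-9 - (-2)·0.250) / (5) = -1.700
Iteration 3:
  x = (1 - (-3)·-1.700) / (4) = -1.025
  y = (-9 - (-2)·-1.100) / (5) = -2.240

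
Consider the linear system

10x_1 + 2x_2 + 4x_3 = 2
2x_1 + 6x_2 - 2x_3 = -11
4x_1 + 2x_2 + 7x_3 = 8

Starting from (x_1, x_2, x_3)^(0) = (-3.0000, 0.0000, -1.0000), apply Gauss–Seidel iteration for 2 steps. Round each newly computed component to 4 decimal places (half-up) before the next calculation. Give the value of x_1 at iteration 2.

Iteration 1:
  x_1 = (2 - (2)·0.0000 - (4)·-1.0000) / (10) = 0.6000
  x_2 = (-11 - (2)·0.6000 - (-2)·-1.0000) / (6) = -2.3667
  x_3 = (8 - (4)·0.6000 - (2)·-2.3667) / (7) = 1.4762
Iteration 2:
  x_1 = (2 - (2)·-2.3667 - (4)·1.4762) / (10) = 0.0829
  x_2 = (-11 - (2)·0.0829 - (-2)·1.4762) / (6) = -1.3689
  x_3 = (8 - (4)·0.0829 - (2)·-1.3689) / (7) = 1.4866

0.0829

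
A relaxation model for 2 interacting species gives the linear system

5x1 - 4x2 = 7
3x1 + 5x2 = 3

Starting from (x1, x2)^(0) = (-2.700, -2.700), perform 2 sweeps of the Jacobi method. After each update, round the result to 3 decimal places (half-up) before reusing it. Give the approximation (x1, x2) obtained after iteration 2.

(3.176, 1.056)

Iteration 1:
  x1 = (7 - (-4)·-2.700) / (5) = -0.760
  x2 = (3 - (3)·-2.700) / (5) = 2.220
Iteration 2:
  x1 = (7 - (-4)·2.220) / (5) = 3.176
  x2 = (3 - (3)·-0.760) / (5) = 1.056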